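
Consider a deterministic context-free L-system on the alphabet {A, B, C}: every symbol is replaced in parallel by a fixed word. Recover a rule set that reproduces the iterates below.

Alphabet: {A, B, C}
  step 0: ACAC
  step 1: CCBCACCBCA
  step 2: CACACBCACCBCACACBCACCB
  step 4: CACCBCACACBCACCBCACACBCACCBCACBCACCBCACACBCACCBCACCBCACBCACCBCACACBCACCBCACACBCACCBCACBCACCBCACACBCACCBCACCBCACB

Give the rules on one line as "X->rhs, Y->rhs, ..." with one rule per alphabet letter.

  step 1 ⇒ step 2: CCBCACCBCA ⇒ CA·CA·CB·CA·CCB·CA·CA·CB·CA·CCB
    A ↦ CCB
    B ↦ CB
    C ↦ CA

A->CCB, B->CB, C->CA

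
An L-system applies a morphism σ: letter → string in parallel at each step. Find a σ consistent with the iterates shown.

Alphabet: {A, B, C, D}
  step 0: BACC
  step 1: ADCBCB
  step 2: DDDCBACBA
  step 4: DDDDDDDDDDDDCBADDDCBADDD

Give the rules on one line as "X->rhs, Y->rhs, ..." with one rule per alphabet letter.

  step 1 ⇒ step 2: ADCBCB ⇒ D·DD·CB·A·CB·A
    A ↦ D
    B ↦ A
    C ↦ CB
    D ↦ DD

A->D, B->A, C->CB, D->DD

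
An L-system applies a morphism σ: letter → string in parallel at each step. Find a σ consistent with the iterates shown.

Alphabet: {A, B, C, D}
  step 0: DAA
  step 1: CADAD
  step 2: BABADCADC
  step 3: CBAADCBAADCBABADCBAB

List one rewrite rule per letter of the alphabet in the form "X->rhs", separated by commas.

  step 2 ⇒ step 3: BABADCADC ⇒ CBA·AD·CBA·AD·C·BAB·AD·C·BAB
    A ↦ AD
    B ↦ CBA
    C ↦ BAB
    D ↦ C

A->AD, B->CBA, C->BAB, D->C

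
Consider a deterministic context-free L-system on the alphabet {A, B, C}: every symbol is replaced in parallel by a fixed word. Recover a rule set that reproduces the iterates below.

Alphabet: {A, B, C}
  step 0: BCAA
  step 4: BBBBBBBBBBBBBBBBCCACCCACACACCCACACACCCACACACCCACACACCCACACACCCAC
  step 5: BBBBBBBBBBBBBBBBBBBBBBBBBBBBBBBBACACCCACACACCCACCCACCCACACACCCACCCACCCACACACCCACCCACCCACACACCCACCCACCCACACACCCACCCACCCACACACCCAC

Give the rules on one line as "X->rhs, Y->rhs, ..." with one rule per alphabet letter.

A->CC, B->BB, C->AC

  step 4 ⇒ step 5: BBBBBBBBBBBBBBBBCCACCCACACACCCACACACCCACACACCCACACACCCACACACCCAC ⇒ BB·BB·BB·BB·BB·BB·BB·BB·BB·BB·BB·BB·BB·BB·BB·BB·AC·AC·CC·AC·AC·AC·CC·AC·CC·AC·CC·AC·AC·AC·CC·AC·CC·AC·CC·AC·AC·AC·CC·AC·CC·AC·CC·AC·AC·AC·CC·AC·CC·AC·CC·AC·AC·AC·CC·AC·CC·AC·CC·AC·AC·AC·CC·AC
    A ↦ CC
    B ↦ BB
    C ↦ AC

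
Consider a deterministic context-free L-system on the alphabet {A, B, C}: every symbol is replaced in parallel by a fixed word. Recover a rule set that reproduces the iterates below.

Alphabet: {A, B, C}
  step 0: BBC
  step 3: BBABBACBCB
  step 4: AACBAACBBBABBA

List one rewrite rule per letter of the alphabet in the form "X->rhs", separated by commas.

  step 3 ⇒ step 4: BBABBACBCB ⇒ A·A·CB·A·A·CB·BB·A·BB·A
    A ↦ CB
    B ↦ A
    C ↦ BB

A->CB, B->A, C->BB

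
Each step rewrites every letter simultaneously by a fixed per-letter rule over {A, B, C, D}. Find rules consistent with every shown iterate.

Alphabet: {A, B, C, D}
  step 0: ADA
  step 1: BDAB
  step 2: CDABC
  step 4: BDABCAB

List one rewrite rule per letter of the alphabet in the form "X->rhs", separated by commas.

A->B, B->C, C->A, D->DA

  step 1 ⇒ step 2: BDAB ⇒ C·DA·B·C
    A ↦ B
    B ↦ C
    D ↦ DA
    C ↦ A  (constrained at step 2)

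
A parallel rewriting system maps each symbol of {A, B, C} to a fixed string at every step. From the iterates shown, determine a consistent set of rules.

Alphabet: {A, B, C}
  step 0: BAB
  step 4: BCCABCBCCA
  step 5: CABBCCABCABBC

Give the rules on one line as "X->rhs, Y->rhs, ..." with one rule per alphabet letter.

  step 4 ⇒ step 5: BCCABCBCCA ⇒ CA·B·B·C·CA·B·CA·B·B·C
    A ↦ C
    B ↦ CA
    C ↦ B

A->C, B->CA, C->B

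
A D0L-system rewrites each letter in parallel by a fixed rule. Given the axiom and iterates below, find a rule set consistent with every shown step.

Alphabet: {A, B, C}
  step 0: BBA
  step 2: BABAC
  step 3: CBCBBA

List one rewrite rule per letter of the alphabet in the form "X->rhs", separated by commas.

A->B, B->C, C->BA

  step 2 ⇒ step 3: BABAC ⇒ C·B·C·B·BA
    A ↦ B
    B ↦ C
    C ↦ BA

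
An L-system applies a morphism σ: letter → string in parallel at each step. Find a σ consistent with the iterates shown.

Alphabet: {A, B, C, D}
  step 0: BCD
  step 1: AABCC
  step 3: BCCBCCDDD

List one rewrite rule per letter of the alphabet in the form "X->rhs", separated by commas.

  step 0 ⇒ step 1: BCD ⇒ A·A·BCC
    B ↦ A
    C ↦ A
    D ↦ BCC
    A ↦ D  (constrained at step 1)

A->D, B->A, C->A, D->BCC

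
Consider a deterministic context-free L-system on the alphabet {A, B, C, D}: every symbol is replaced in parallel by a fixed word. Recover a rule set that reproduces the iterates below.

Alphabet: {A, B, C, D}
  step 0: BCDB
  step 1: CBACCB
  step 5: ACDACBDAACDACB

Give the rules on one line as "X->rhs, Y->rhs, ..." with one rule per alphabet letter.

  step 0 ⇒ step 1: BCDB ⇒ CB·A·C·CB
    B ↦ CB
    C ↦ A
    D ↦ C
    A ↦ D  (constrained at step 1)

A->D, B->CB, C->A, D->C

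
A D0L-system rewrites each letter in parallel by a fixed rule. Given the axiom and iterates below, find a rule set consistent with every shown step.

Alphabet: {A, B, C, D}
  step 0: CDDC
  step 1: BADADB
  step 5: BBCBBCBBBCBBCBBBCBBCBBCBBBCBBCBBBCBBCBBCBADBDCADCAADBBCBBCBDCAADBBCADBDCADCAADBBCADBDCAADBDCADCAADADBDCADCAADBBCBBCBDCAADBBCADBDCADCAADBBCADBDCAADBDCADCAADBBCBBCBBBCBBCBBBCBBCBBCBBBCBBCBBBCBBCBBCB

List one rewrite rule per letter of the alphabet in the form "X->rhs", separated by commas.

A->DCA, B->BBC, C->B, D->AD

  step 0 ⇒ step 1: CDDC ⇒ B·AD·AD·B
    C ↦ B
    D ↦ AD
    A ↦ DCA  (constrained at step 1)
    B ↦ BBC  (constrained at step 1)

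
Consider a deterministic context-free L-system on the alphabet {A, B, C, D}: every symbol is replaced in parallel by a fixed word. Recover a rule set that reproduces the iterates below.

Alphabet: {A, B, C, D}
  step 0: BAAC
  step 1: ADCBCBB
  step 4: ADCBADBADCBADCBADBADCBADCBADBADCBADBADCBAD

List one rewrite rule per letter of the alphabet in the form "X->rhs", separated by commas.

A->CB, B->AD, C->B, D->AD

  step 0 ⇒ step 1: BAAC ⇒ AD·CB·CB·B
    A ↦ CB
    B ↦ AD
    C ↦ B
    D ↦ AD  (constrained at step 1)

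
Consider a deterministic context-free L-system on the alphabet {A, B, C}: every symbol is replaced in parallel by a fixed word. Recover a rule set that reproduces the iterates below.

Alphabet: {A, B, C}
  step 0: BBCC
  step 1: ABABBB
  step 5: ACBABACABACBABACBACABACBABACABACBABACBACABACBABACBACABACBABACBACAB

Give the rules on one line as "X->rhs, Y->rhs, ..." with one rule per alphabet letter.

  step 0 ⇒ step 1: BBCC ⇒ AB·AB·B·B
    B ↦ AB
    C ↦ B
    A ↦ AC  (constrained at step 1)

A->AC, B->AB, C->B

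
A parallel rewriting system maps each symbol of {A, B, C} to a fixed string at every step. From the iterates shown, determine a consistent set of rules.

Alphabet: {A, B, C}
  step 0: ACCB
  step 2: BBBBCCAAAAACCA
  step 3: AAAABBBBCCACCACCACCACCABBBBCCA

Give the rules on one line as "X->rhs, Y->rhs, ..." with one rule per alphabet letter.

A->CCA, B->A, C->BB

  step 2 ⇒ step 3: BBBBCCAAAAACCA ⇒ A·A·A·A·BB·BB·CCA·CCA·CCA·CCA·CCA·BB·BB·CCA
    A ↦ CCA
    B ↦ A
    C ↦ BB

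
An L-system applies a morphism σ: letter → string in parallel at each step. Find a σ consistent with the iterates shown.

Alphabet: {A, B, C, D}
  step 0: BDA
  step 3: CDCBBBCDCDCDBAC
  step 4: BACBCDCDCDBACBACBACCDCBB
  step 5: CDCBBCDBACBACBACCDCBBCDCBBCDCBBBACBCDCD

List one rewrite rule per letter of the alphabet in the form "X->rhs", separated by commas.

  step 4 ⇒ step 5: BACBCDCDCDBACBACBACCDCBB ⇒ CD·CB·B·CD·B·AC·B·AC·B·AC·CD·CB·B·CD·CB·B·CD·CB·B·B·AC·B·CD·CD
    A ↦ CB
    B ↦ CD
    C ↦ B
    D ↦ AC

A->CB, B->CD, C->B, D->AC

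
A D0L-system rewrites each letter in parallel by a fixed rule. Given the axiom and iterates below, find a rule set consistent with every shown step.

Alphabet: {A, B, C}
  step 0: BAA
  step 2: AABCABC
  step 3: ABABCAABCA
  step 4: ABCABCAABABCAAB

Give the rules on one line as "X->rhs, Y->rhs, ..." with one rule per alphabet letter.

  step 3 ⇒ step 4: ABABCAABCA ⇒ AB·C·AB·C·A·AB·AB·C·A·AB
    A ↦ AB
    B ↦ C
    C ↦ A

A->AB, B->C, C->A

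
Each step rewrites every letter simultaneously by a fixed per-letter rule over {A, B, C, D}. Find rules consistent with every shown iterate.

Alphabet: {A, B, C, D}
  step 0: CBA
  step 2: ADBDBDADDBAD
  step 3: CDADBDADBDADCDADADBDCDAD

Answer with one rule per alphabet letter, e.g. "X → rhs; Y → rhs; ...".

A->CD, B->BD, C->DB, D->AD

  step 2 ⇒ step 3: ADBDBDADDBAD ⇒ CD·AD·BD·AD·BD·AD·CD·AD·AD·BD·CD·AD
    A ↦ CD
    B ↦ BD
    D ↦ AD
    C ↦ DB  (constrained at step 0)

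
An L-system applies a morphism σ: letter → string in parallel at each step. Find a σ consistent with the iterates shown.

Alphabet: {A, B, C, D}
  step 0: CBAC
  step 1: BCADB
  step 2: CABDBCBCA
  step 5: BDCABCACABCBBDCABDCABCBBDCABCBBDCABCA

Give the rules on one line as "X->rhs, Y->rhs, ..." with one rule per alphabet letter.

  step 1 ⇒ step 2: BCADB ⇒ CA·B·D·BCB·CA
    A ↦ D
    B ↦ CA
    C ↦ B
    D ↦ BCB

A->D, B->CA, C->B, D->BCB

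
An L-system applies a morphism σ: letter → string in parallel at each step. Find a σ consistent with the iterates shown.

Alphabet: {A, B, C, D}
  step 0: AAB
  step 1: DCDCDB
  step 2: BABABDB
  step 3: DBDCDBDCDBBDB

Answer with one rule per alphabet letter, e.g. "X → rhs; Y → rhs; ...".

A->DC, B->DB, C->A, D->B

  step 2 ⇒ step 3: BABABDB ⇒ DB·DC·DB·DC·DB·B·DB
    A ↦ DC
    B ↦ DB
    D ↦ B
  step 1 ⇒ step 2: DCDCDB ⇒ B·A·B·A·B·DB
    C ↦ A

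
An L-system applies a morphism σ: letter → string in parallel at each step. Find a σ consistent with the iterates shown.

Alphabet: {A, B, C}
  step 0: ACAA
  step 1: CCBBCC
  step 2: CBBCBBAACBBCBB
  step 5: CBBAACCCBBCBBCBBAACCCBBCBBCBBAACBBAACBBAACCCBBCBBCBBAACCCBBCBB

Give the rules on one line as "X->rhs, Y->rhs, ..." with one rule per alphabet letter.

A->C, B->A, C->CBB

  step 1 ⇒ step 2: CCBBCC ⇒ CBB·CBB·A·A·CBB·CBB
    B ↦ A
    C ↦ CBB
  step 0 ⇒ step 1: ACAA ⇒ C·CBB·C·C
    A ↦ C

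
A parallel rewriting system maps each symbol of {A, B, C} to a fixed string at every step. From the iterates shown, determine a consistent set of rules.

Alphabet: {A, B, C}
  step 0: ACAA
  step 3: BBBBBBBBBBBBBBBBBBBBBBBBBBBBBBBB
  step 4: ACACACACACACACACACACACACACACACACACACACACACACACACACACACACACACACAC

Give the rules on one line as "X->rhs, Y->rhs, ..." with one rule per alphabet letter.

A->BB, B->AC, C->BB

  step 3 ⇒ step 4: BBBBBBBBBBBBBBBBBBBBBBBBBBBBBBBB ⇒ AC·AC·AC·AC·AC·AC·AC·AC·AC·AC·AC·AC·AC·AC·AC·AC·AC·AC·AC·AC·AC·AC·AC·AC·AC·AC·AC·AC·AC·AC·AC·AC
    B ↦ AC
    A ↦ BB  (constrained at step 0)
    C ↦ BB  (constrained at step 0)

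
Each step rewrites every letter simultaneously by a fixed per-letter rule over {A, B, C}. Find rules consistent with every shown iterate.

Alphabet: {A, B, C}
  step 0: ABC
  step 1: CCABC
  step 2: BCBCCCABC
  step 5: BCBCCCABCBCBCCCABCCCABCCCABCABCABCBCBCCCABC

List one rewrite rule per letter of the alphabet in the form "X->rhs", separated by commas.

  step 1 ⇒ step 2: CCABC ⇒ BC·BC·CC·A·BC
    A ↦ CC
    B ↦ A
    C ↦ BC

A->CC, B->A, C->BC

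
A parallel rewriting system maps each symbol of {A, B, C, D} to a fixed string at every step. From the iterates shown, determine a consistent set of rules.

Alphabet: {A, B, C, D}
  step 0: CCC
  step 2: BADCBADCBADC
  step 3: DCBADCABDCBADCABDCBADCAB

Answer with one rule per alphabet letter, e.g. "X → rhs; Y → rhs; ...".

  step 2 ⇒ step 3: BADCBADCBADC ⇒ DC·BA·DC·AB·DC·BA·DC·AB·DC·BA·DC·AB
    A ↦ BA
    B ↦ DC
    C ↦ AB
    D ↦ DC

A->BA, B->DC, C->AB, D->DC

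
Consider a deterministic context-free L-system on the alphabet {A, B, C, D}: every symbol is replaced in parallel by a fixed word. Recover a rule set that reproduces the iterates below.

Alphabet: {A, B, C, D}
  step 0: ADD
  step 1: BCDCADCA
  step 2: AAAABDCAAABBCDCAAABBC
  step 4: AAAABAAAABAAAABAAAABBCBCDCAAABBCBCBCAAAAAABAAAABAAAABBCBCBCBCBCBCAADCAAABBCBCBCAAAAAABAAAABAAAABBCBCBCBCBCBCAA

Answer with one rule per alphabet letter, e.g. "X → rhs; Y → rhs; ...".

  step 1 ⇒ step 2: BCDCADCA ⇒ AA·AAB·DCA·AAB·BC·DCA·AAB·BC
    A ↦ BC
    B ↦ AA
    C ↦ AAB
    D ↦ DCA

A->BC, B->AA, C->AAB, D->DCA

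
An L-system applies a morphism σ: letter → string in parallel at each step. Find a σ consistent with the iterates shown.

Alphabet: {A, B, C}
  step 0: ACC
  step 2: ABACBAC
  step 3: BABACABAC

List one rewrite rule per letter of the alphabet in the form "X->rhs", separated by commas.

  step 2 ⇒ step 3: ABACBAC ⇒ B·A·B·AC·A·B·AC
    A ↦ B
    B ↦ A
    C ↦ AC

A->B, B->A, C->AC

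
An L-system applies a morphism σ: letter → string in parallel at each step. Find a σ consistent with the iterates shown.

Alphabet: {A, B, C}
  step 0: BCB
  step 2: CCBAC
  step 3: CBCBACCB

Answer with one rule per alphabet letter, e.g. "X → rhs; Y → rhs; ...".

  step 2 ⇒ step 3: CCBAC ⇒ CB·CB·A·C·CB
    A ↦ C
    B ↦ A
    C ↦ CB

A->C, B->A, C->CB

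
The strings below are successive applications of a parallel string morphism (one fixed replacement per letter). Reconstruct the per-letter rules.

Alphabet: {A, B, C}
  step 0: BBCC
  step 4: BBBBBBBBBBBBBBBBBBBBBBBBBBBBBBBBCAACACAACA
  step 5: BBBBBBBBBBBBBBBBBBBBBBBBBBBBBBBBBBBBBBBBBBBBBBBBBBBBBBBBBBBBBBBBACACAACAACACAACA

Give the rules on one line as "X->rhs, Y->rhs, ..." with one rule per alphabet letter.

A->CA, B->BB, C->A

  step 4 ⇒ step 5: BBBBBBBBBBBBBBBBBBBBBBBBBBBBBBBBCAACACAACA ⇒ BB·BB·BB·BB·BB·BB·BB·BB·BB·BB·BB·BB·BB·BB·BB·BB·BB·BB·BB·BB·BB·BB·BB·BB·BB·BB·BB·BB·BB·BB·BB·BB·A·CA·CA·A·CA·A·CA·CA·A·CA
    A ↦ CA
    B ↦ BB
    C ↦ A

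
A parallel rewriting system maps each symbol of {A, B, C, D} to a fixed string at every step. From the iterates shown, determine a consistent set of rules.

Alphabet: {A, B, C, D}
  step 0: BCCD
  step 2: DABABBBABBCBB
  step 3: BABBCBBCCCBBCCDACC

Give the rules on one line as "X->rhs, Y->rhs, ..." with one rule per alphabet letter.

  step 2 ⇒ step 3: DABABBBABBCBB ⇒ BA·BB·C·BB·C·C·C·BB·C·C·DA·C·C
    A ↦ BB
    B ↦ C
    C ↦ DA
    D ↦ BA

A->BB, B->C, C->DA, D->BA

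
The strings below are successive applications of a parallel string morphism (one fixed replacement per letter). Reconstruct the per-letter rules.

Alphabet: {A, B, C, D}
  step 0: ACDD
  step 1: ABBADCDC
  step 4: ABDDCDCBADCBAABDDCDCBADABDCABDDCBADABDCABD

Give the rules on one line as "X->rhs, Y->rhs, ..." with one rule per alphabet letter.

  step 0 ⇒ step 1: ACDD ⇒ AB·BA·DC·DC
    A ↦ AB
    C ↦ BA
    D ↦ DC
    B ↦ D  (constrained at step 1)

A->AB, B->D, C->BA, D->DC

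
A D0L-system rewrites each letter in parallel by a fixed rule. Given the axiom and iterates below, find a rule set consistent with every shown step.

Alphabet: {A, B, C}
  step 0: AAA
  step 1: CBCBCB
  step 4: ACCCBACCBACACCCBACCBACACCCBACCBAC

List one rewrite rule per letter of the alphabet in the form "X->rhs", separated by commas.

  step 0 ⇒ step 1: AAA ⇒ CB·CB·CB
    A ↦ CB
    B ↦ C  (constrained at step 1)
    C ↦ AC  (constrained at step 1)

A->CB, B->C, C->AC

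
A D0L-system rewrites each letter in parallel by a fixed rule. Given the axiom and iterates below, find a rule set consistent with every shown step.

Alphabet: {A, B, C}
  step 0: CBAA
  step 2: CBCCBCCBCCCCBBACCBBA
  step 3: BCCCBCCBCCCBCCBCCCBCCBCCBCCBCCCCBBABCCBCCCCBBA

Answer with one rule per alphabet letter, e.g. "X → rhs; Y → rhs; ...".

  step 2 ⇒ step 3: CBCCBCCBCCCCBBACCBBA ⇒ BCC·C·BCC·BCC·C·BCC·BCC·C·BCC·BCC·BCC·BCC·C·C·BBA·BCC·BCC·C·C·BBA
    A ↦ BBA
    B ↦ C
    C ↦ BCC

A->BBA, B->C, C->BCC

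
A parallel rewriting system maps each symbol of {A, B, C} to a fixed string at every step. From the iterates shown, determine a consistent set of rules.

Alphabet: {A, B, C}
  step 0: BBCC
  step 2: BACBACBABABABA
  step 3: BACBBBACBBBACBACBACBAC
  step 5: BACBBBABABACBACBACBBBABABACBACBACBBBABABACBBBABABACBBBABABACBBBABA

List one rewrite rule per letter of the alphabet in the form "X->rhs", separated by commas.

  step 2 ⇒ step 3: BACBACBABABABA ⇒ BA·C·BB·BA·C·BB·BA·C·BA·C·BA·C·BA·C
    A ↦ C
    B ↦ BA
    C ↦ BB

A->C, B->BA, C->BB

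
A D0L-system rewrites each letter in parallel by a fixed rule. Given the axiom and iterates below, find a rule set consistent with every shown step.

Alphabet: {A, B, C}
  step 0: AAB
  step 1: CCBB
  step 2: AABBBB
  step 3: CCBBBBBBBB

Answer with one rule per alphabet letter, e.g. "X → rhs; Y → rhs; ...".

A->C, B->BB, C->A

  step 2 ⇒ step 3: AABBBB ⇒ C·C·BB·BB·BB·BB
    A ↦ C
    B ↦ BB
  step 1 ⇒ step 2: CCBB ⇒ A·A·BB·BB
    C ↦ A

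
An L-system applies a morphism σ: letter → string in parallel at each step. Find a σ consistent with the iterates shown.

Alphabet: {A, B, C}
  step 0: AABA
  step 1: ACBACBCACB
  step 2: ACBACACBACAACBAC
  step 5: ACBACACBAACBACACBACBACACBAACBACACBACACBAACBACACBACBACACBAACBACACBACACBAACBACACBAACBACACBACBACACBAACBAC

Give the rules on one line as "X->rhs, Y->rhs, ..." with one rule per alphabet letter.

  step 1 ⇒ step 2: ACBACBCACB ⇒ ACB·A·C·ACB·A·C·A·ACB·A·C
    A ↦ ACB
    B ↦ C
    C ↦ A

A->ACB, B->C, C->A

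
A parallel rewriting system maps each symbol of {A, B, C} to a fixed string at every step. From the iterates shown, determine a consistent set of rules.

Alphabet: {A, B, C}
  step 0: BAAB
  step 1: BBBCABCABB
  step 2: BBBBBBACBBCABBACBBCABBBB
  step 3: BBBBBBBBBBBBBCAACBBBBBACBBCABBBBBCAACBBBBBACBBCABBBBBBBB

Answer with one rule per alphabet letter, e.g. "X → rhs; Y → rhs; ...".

A->BCA, B->BB, C->ACB

  step 2 ⇒ step 3: BBBBBBACBBCABBACBBCABBBB ⇒ BB·BB·BB·BB·BB·BB·BCA·ACB·BB·BB·ACB·BCA·BB·BB·BCA·ACB·BB·BB·ACB·BCA·BB·BB·BB·BB
    A ↦ BCA
    B ↦ BB
    C ↦ ACB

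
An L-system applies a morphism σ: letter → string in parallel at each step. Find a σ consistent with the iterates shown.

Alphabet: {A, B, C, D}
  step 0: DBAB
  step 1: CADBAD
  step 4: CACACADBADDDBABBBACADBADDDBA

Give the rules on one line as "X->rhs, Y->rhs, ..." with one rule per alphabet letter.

  step 0 ⇒ step 1: DBAB ⇒ CA·D·BA·D
    A ↦ BA
    B ↦ D
    D ↦ CA
    C ↦ BB  (constrained at step 1)

A->BA, B->D, C->BB, D->CA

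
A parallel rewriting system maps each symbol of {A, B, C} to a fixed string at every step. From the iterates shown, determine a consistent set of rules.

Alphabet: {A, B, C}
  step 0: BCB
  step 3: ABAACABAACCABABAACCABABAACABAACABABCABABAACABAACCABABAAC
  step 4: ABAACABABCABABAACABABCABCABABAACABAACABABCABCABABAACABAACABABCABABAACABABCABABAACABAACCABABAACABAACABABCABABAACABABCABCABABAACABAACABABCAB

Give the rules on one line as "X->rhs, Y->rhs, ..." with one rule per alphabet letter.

  step 3 ⇒ step 4: ABAACABAACCABABAACCABABAACABAACABABCABABAACABAACCABABAAC ⇒ AB·AAC·AB·AB·CAB·AB·AAC·AB·AB·CAB·CAB·AB·AAC·AB·AAC·AB·AB·CAB·CAB·AB·AAC·AB·AAC·AB·AB·CAB·AB·AAC·AB·AB·CAB·AB·AAC·AB·AAC·CAB·AB·AAC·AB·AAC·AB·AB·CAB·AB·AAC·AB·AB·CAB·CAB·AB·AAC·AB·AAC·AB·AB·CAB
    A ↦ AB
    B ↦ AAC
    C ↦ CAB

A->AB, B->AAC, C->CAB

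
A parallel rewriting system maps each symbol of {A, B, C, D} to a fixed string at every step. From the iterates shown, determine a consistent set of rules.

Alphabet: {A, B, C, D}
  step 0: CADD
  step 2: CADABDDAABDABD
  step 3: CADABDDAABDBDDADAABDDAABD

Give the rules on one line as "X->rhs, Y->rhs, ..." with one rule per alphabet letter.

A->DA, B->A, C->CA, D->BD

  step 2 ⇒ step 3: CADABDDAABDABD ⇒ CA·DA·BD·DA·A·BD·BD·DA·DA·A·BD·DA·A·BD
    A ↦ DA
    B ↦ A
    C ↦ CA
    D ↦ BD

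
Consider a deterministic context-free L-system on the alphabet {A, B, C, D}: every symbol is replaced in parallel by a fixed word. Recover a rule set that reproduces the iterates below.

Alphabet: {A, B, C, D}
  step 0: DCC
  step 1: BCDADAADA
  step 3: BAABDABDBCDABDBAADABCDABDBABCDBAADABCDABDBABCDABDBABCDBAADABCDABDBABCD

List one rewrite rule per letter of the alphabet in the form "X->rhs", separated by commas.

A->ABD, B->BA, C->ADA, D->BCD

  step 0 ⇒ step 1: DCC ⇒ BCD·ADA·ADA
    C ↦ ADA
    D ↦ BCD
    A ↦ ABD  (constrained at step 1)
    B ↦ BA  (constrained at step 1)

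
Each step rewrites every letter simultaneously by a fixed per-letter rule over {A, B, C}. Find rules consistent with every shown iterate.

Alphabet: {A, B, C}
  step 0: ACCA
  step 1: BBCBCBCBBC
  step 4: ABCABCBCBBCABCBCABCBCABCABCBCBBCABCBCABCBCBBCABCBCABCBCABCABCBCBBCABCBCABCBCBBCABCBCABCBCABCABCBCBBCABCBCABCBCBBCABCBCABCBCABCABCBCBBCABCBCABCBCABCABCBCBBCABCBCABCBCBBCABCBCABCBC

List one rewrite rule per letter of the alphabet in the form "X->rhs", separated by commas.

  step 0 ⇒ step 1: ACCA ⇒ BBC·BC·BC·BBC
    A ↦ BBC
    C ↦ BC
    B ↦ ABC  (constrained at step 1)

A->BBC, B->ABC, C->BC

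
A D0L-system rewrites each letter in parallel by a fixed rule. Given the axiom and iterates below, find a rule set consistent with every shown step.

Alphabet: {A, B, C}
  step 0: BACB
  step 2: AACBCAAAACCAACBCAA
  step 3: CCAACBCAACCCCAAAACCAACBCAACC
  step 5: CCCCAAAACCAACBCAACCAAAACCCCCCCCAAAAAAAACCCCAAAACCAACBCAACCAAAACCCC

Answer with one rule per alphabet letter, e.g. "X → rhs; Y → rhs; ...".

  step 2 ⇒ step 3: AACBCAAAACCAACBCAA ⇒ C·C·AA·CBC·AA·C·C·C·C·AA·AA·C·C·AA·CBC·AA·C·C
    A ↦ C
    B ↦ CBC
    C ↦ AA

A->C, B->CBC, C->AA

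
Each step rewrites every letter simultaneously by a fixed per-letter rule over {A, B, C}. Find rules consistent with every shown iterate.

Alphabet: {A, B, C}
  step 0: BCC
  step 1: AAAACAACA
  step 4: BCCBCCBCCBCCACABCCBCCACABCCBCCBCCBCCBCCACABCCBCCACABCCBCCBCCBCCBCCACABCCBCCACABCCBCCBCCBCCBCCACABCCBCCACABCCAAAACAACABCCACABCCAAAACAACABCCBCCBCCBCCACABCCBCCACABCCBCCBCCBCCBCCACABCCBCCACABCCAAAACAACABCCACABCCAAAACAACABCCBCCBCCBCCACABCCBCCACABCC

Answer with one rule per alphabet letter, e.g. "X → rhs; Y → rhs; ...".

  step 0 ⇒ step 1: BCC ⇒ AAA·ACA·ACA
    B ↦ AAA
    C ↦ ACA
    A ↦ BCC  (constrained at step 1)

A->BCC, B->AAA, C->ACA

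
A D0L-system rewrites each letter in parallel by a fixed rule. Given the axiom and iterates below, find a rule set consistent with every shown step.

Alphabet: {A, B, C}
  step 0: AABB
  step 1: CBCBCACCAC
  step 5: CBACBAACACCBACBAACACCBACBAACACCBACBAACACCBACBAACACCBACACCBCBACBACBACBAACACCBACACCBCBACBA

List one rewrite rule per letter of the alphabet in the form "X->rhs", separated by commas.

  step 0 ⇒ step 1: AABB ⇒ CB·CB·CAC·CAC
    A ↦ CB
    B ↦ CAC
    C ↦ A  (constrained at step 1)

A->CB, B->CAC, C->A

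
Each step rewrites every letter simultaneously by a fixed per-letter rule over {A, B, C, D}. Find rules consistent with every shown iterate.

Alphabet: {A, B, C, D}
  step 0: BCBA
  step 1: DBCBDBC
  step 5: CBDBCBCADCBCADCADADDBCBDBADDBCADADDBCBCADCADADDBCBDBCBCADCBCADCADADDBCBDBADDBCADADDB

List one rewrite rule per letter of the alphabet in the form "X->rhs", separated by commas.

A->C, B->DB, C->CB, D->AD

  step 0 ⇒ step 1: BCBA ⇒ DB·CB·DB·C
    A ↦ C
    B ↦ DB
    C ↦ CB
    D ↦ AD  (constrained at step 1)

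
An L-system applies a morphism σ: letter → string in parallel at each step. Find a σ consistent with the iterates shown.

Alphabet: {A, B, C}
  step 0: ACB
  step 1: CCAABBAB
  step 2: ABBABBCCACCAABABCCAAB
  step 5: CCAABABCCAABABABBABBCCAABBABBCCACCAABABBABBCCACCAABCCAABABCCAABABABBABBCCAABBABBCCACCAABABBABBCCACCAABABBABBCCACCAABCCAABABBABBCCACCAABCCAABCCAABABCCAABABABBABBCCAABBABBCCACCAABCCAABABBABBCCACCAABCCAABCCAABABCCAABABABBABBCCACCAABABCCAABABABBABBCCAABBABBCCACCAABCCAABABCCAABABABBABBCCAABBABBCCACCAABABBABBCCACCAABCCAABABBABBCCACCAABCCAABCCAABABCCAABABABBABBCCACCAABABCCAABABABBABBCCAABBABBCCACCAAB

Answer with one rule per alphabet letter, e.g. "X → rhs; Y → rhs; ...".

A->CCA, B->AB, C->ABB

  step 1 ⇒ step 2: CCAABBAB ⇒ ABB·ABB·CCA·CCA·AB·AB·CCA·AB
    A ↦ CCA
    B ↦ AB
    C ↦ ABB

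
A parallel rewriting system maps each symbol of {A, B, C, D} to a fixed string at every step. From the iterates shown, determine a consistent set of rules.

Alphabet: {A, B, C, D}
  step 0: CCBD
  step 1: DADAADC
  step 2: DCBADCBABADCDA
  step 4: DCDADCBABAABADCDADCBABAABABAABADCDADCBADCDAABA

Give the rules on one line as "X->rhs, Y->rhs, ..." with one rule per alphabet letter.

  step 1 ⇒ step 2: DADAADC ⇒ DC·BA·DC·BA·BA·DC·DA
    A ↦ BA
    C ↦ DA
    D ↦ DC
  step 0 ⇒ step 1: CCBD ⇒ DA·DA·A·DC
    B ↦ A

A->BA, B->A, C->DA, D->DC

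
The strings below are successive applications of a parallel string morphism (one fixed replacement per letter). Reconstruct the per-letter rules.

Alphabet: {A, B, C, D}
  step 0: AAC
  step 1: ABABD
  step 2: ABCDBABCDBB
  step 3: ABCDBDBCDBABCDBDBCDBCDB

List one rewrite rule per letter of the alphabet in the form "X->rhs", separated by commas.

A->AB, B->CDB, C->D, D->B

  step 2 ⇒ step 3: ABCDBABCDBB ⇒ AB·CDB·D·B·CDB·AB·CDB·D·B·CDB·CDB
    A ↦ AB
    B ↦ CDB
    C ↦ D
    D ↦ B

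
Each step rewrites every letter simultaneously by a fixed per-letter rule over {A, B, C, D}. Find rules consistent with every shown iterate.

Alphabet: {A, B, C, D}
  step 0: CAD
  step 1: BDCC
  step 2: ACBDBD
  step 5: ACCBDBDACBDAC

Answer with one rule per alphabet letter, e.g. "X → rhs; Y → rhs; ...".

A->C, B->A, C->BD, D->C

  step 1 ⇒ step 2: BDCC ⇒ A·C·BD·BD
    B ↦ A
    C ↦ BD
    D ↦ C
  step 0 ⇒ step 1: CAD ⇒ BD·C·C
    A ↦ C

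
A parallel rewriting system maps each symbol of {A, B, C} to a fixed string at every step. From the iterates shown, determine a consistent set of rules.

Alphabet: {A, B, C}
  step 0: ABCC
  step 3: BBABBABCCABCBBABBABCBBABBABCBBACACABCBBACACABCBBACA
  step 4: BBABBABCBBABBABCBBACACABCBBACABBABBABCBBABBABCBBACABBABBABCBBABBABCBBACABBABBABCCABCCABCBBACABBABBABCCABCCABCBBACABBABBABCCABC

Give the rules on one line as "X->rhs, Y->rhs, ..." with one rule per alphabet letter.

A->BC, B->BBA, C->CA

  step 3 ⇒ step 4: BBABBABCCABCBBABBABCBBABBABCBBACACABCBBACACABCBBACA ⇒ BBA·BBA·BC·BBA·BBA·BC·BBA·CA·CA·BC·BBA·CA·BBA·BBA·BC·BBA·BBA·BC·BBA·CA·BBA·BBA·BC·BBA·BBA·BC·BBA·CA·BBA·BBA·BC·CA·BC·CA·BC·BBA·CA·BBA·BBA·BC·CA·BC·CA·BC·BBA·CA·BBA·BBA·BC·CA·BC
    A ↦ BC
    B ↦ BBA
    C ↦ CA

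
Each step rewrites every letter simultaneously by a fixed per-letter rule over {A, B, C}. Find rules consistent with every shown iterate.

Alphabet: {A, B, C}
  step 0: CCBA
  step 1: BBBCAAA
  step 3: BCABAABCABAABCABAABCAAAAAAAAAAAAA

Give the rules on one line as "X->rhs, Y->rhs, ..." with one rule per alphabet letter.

A->AA, B->BCA, C->B

  step 0 ⇒ step 1: CCBA ⇒ B·B·BCA·AA
    A ↦ AA
    B ↦ BCA
    C ↦ B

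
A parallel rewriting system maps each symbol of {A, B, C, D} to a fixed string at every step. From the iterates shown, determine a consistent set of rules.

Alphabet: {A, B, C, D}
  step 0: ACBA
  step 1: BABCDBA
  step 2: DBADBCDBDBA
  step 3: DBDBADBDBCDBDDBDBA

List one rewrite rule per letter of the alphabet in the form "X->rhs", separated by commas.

A->BA, B->D, C->BC, D->DB

  step 2 ⇒ step 3: DBADBCDBDBA ⇒ DB·D·BA·DB·D·BC·DB·D·DB·D·BA
    A ↦ BA
    B ↦ D
    C ↦ BC
    D ↦ DB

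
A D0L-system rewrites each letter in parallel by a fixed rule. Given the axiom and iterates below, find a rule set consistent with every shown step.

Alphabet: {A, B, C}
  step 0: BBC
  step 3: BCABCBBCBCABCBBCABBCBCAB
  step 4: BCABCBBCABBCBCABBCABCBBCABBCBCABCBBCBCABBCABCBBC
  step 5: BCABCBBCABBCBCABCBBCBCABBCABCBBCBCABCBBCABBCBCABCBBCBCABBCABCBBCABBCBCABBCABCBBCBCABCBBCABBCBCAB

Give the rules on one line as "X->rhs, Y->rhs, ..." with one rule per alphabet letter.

A->CB, B->BC, C->AB

  step 4 ⇒ step 5: BCABCBBCABBCBCABBCABCBBCABBCBCABCBBCBCABBCABCBBC ⇒ BC·AB·CB·BC·AB·BC·BC·AB·CB·BC·BC·AB·BC·AB·CB·BC·BC·AB·CB·BC·AB·BC·BC·AB·CB·BC·BC·AB·BC·AB·CB·BC·AB·BC·BC·AB·BC·AB·CB·BC·BC·AB·CB·BC·AB·BC·BC·AB
    A ↦ CB
    B ↦ BC
    C ↦ AB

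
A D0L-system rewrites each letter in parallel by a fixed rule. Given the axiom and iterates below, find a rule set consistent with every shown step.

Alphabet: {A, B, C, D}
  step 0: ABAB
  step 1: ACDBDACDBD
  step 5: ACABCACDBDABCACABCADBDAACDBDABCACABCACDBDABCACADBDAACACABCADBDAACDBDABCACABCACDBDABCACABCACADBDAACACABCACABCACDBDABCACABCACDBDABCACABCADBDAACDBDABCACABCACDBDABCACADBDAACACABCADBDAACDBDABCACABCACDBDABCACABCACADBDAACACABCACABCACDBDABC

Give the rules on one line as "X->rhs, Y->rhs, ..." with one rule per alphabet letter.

A->AC, B->DBD, C->ABC, D->A

  step 0 ⇒ step 1: ABAB ⇒ AC·DBD·AC·DBD
    A ↦ AC
    B ↦ DBD
    C ↦ ABC  (constrained at step 1)
    D ↦ A  (constrained at step 1)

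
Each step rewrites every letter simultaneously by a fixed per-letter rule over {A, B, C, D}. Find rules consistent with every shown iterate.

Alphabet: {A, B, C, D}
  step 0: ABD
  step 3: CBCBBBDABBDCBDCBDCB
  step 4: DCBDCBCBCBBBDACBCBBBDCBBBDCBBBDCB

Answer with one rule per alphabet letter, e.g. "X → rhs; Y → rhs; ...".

A->DA, B->CB, C->D, D->BB

  step 3 ⇒ step 4: CBCBBBDABBDCBDCBDCB ⇒ D·CB·D·CB·CB·CB·BB·DA·CB·CB·BB·D·CB·BB·D·CB·BB·D·CB
    A ↦ DA
    B ↦ CB
    C ↦ D
    D ↦ BB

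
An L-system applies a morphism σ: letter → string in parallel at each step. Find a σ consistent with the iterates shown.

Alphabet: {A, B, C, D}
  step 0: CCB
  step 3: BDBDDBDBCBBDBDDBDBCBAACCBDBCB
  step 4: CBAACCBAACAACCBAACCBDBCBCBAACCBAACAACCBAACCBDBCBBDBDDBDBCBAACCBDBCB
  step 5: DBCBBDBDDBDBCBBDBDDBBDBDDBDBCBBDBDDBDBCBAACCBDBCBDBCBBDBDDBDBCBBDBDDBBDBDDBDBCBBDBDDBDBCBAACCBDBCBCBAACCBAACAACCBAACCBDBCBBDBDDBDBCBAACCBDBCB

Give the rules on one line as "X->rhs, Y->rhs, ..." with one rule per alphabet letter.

  step 4 ⇒ step 5: CBAACCBAACAACCBAACCBDBCBCBAACCBAACAACCBAACCBDBCBBDBDDBDBCBAACCBDBCB ⇒ DB·CB·BD·BD·DB·DB·CB·BD·BD·DB·BD·BD·DB·DB·CB·BD·BD·DB·DB·CB·AAC·CB·DB·CB·DB·CB·BD·BD·DB·DB·CB·BD·BD·DB·BD·BD·DB·DB·CB·BD·BD·DB·DB·CB·AAC·CB·DB·CB·CB·AAC·CB·AAC·AAC·CB·AAC·CB·DB·CB·BD·BD·DB·DB·CB·AAC·CB·DB·CB
    A ↦ BD
    B ↦ CB
    C ↦ DB
    D ↦ AAC

A->BD, B->CB, C->DB, D->AAC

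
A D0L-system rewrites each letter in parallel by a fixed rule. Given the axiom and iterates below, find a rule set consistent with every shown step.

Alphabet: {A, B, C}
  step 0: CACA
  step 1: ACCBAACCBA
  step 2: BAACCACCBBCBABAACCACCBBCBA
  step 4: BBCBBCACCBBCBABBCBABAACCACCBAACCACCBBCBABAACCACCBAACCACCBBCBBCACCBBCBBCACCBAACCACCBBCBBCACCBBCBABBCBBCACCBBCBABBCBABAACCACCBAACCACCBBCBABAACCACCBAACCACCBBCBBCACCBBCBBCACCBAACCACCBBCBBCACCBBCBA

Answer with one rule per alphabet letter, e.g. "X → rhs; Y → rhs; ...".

  step 1 ⇒ step 2: ACCBAACCBA ⇒ BA·ACC·ACC·BBC·BA·BA·ACC·ACC·BBC·BA
    A ↦ BA
    B ↦ BBC
    C ↦ ACC

A->BA, B->BBC, C->ACC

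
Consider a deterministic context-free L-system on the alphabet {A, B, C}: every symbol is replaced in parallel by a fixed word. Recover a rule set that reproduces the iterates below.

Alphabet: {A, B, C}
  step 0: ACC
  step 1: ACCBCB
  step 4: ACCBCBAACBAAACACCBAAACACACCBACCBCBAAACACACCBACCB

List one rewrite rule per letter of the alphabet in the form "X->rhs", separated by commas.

A->AC, B->AA, C->CB

  step 0 ⇒ step 1: ACC ⇒ AC·CB·CB
    A ↦ AC
    C ↦ CB
    B ↦ AA  (constrained at step 1)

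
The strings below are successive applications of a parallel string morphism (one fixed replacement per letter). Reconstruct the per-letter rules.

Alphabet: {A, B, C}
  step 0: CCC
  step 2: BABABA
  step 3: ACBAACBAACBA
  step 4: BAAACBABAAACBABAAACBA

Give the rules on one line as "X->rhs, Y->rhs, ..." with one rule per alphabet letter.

A->BA, B->AC, C->A

  step 3 ⇒ step 4: ACBAACBAACBA ⇒ BA·A·AC·BA·BA·A·AC·BA·BA·A·AC·BA
    A ↦ BA
    B ↦ AC
    C ↦ A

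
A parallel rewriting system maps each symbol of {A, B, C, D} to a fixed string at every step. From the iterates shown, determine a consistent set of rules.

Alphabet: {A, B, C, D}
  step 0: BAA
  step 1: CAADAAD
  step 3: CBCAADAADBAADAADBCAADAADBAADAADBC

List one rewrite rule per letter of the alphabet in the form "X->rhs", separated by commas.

A->AAD, B->C, C->BC, D->B

  step 0 ⇒ step 1: BAA ⇒ C·AAD·AAD
    A ↦ AAD
    B ↦ C
    C ↦ BC  (constrained at step 1)
    D ↦ B  (constrained at step 1)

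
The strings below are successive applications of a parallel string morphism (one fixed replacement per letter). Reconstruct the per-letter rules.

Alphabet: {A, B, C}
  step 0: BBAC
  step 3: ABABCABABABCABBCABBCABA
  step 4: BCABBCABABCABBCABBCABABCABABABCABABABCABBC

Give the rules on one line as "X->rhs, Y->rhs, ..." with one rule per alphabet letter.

  step 3 ⇒ step 4: ABABCABABABCABBCABBCABA ⇒ BC·AB·BC·AB·A·BC·AB·BC·AB·BC·AB·A·BC·AB·AB·A·BC·AB·AB·A·BC·AB·BC
    A ↦ BC
    B ↦ AB
    C ↦ A

A->BC, B->AB, C->A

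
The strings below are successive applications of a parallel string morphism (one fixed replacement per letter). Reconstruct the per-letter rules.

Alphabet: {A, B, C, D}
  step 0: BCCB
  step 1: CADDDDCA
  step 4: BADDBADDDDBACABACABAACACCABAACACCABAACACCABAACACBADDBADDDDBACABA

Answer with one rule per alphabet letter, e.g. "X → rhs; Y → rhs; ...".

A->BA, B->CA, C->DD, D->AC

  step 0 ⇒ step 1: BCCB ⇒ CA·DD·DD·CA
    B ↦ CA
    C ↦ DD
    A ↦ BA  (constrained at step 1)
    D ↦ AC  (constrained at step 1)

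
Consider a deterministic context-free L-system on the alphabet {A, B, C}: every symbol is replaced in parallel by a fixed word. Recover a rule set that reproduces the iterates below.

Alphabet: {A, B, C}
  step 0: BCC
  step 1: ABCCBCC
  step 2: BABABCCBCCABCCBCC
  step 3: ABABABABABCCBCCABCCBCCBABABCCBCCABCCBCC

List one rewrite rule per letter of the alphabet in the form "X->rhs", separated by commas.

A->BAB, B->A, C->BCC

  step 2 ⇒ step 3: BABABCCBCCABCCBCC ⇒ A·BAB·A·BAB·A·BCC·BCC·A·BCC·BCC·BAB·A·BCC·BCC·A·BCC·BCC
    A ↦ BAB
    B ↦ A
    C ↦ BCC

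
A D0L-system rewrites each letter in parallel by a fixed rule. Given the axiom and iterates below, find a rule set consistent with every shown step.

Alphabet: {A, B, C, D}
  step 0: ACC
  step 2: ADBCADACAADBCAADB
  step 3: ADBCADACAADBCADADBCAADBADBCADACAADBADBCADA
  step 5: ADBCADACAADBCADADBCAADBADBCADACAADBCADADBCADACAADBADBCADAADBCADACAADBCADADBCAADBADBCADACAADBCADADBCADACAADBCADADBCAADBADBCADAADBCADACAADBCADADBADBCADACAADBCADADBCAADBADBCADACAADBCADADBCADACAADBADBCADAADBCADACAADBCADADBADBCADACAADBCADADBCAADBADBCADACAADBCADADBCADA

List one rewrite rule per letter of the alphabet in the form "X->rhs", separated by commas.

A->ADB, B->A, C->CA, D->CAD

  step 2 ⇒ step 3: ADBCADACAADBCAADB ⇒ ADB·CAD·A·CA·ADB·CAD·ADB·CA·ADB·ADB·CAD·A·CA·ADB·ADB·CAD·A
    A ↦ ADB
    B ↦ A
    C ↦ CA
    D ↦ CAD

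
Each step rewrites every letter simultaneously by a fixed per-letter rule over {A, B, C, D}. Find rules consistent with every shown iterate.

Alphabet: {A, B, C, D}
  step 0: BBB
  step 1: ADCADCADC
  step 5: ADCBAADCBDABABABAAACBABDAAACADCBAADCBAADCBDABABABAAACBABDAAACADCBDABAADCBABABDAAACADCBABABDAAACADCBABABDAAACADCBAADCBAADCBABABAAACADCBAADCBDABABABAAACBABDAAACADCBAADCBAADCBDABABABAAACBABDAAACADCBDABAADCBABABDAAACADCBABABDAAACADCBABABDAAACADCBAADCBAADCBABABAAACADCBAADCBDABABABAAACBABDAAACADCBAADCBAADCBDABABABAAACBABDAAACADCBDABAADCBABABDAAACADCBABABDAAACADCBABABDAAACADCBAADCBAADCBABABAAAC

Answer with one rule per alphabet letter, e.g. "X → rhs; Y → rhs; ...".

  step 0 ⇒ step 1: BBB ⇒ ADC·ADC·ADC
    B ↦ ADC
    A ↦ BA  (constrained at step 1)
    C ↦ AAC  (constrained at step 1)
    D ↦ BDA  (constrained at step 1)

A->BA, B->ADC, C->AAC, D->BDA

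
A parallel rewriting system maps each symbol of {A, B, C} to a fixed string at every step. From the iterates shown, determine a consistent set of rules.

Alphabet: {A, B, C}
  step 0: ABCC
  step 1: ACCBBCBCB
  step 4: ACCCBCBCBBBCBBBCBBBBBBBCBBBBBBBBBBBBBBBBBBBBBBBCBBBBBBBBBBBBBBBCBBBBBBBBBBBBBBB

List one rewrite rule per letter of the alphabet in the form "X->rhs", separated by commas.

  step 0 ⇒ step 1: ABCC ⇒ ACC·BB·CB·CB
    A ↦ ACC
    B ↦ BB
    C ↦ CB

A->ACC, B->BB, C->CB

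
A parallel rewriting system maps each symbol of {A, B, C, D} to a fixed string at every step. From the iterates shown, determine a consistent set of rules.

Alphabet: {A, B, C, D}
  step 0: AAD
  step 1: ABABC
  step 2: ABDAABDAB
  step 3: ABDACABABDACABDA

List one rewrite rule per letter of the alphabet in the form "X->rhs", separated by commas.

  step 2 ⇒ step 3: ABDAABDAB ⇒ AB·DA·C·AB·AB·DA·C·AB·DA
    A ↦ AB
    B ↦ DA
    D ↦ C
  step 1 ⇒ step 2: ABABC ⇒ AB·DA·AB·DA·B
    C ↦ B

A->AB, B->DA, C->B, D->C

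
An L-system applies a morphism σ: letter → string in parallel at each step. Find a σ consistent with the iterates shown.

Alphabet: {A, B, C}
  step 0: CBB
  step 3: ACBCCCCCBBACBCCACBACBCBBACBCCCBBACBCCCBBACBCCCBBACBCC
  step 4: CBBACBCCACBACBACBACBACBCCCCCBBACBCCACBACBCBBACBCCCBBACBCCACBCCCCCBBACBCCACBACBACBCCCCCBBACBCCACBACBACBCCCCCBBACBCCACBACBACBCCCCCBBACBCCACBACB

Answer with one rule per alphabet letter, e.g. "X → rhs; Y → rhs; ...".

A->CBB, B->CC, C->ACB

  step 3 ⇒ step 4: ACBCCCCCBBACBCCACBACBCBBACBCCCBBACBCCCBBACBCCCBBACBCC ⇒ CBB·ACB·CC·ACB·ACB·ACB·ACB·ACB·CC·CC·CBB·ACB·CC·ACB·ACB·CBB·ACB·CC·CBB·ACB·CC·ACB·CC·CC·CBB·ACB·CC·ACB·ACB·ACB·CC·CC·CBB·ACB·CC·ACB·ACB·ACB·CC·CC·CBB·ACB·CC·ACB·ACB·ACB·CC·CC·CBB·ACB·CC·ACB·ACB
    A ↦ CBB
    B ↦ CC
    C ↦ ACB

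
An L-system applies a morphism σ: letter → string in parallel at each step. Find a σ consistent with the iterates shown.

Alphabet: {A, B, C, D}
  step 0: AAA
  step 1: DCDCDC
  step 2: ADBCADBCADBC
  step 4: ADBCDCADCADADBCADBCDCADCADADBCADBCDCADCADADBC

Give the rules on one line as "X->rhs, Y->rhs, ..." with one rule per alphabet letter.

  step 1 ⇒ step 2: DCDCDC ⇒ A·DBC·A·DBC·A·DBC
    C ↦ DBC
    D ↦ A
  step 0 ⇒ step 1: AAA ⇒ DC·DC·DC
    A ↦ DC
    B ↦ DA  (constrained at step 2)

A->DC, B->DA, C->DBC, D->A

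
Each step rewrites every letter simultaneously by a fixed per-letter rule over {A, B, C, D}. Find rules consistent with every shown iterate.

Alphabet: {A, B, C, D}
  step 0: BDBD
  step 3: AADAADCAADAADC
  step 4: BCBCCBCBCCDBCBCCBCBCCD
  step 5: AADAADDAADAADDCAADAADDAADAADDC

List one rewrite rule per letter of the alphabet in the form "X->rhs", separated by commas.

  step 4 ⇒ step 5: BCBCCBCBCCDBCBCCBCBCCD ⇒ AA·D·AA·D·D·AA·D·AA·D·D·C·AA·D·AA·D·D·AA·D·AA·D·D·C
    B ↦ AA
    C ↦ D
    D ↦ C
  step 3 ⇒ step 4: AADAADCAADAADC ⇒ BC·BC·C·BC·BC·C·D·BC·BC·C·BC·BC·C·D
    A ↦ BC

A->BC, B->AA, C->D, D->C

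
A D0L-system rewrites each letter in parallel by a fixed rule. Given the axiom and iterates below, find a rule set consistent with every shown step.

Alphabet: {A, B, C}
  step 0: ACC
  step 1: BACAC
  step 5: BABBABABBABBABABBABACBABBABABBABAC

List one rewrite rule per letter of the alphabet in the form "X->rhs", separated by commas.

  step 0 ⇒ step 1: ACC ⇒ B·AC·AC
    A ↦ B
    C ↦ AC
    B ↦ BA  (constrained at step 1)

A->B, B->BA, C->AC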